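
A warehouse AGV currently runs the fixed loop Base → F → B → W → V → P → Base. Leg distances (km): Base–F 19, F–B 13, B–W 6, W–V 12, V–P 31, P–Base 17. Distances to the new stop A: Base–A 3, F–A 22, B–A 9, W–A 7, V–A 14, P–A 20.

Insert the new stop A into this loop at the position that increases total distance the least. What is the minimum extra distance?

Minimum extra distance: 3 km, inserting A between V and P.

Insertion cost between consecutive stops i–j is d(i,A) + d(A,j) − d(i,j):
  between Base and F: 3 + 22 − 19 = 6
  between F and B: 22 + 9 − 13 = 18
  between B and W: 9 + 7 − 6 = 10
  between W and V: 7 + 14 − 12 = 9
  between V and P: 14 + 20 − 31 = 3
  between P and Base: 20 + 3 − 17 = 6
Cheapest insertion is between V and P, adding 3.
New total = 98 + 3 = 101.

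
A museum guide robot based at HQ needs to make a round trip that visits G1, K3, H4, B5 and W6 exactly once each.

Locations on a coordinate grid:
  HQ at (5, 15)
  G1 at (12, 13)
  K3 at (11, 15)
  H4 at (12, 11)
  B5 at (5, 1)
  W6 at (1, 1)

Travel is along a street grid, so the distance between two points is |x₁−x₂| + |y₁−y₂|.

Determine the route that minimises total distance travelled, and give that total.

HQ→G1→K3→H4→B5→W6→HQ: 9+3+5+17+4+18 = 56
HQ→G1→K3→H4→W6→B5→HQ: 9+3+5+21+4+14 = 56
HQ→G1→K3→B5→H4→W6→HQ: 9+3+20+17+21+18 = 88
HQ→G1→K3→B5→W6→H4→HQ: 9+3+20+4+21+11 = 68
HQ→G1→K3→W6→H4→B5→HQ: 9+3+24+21+17+14 = 88
HQ→G1→K3→W6→B5→H4→HQ: 9+3+24+4+17+11 = 68
HQ→G1→H4→K3→B5→W6→HQ: 9+2+5+20+4+18 = 58
HQ→G1→H4→K3→W6→B5→HQ: 9+2+5+24+4+14 = 58
HQ→G1→H4→B5→K3→W6→HQ: 9+2+17+20+24+18 = 90
HQ→G1→H4→B5→W6→K3→HQ: 9+2+17+4+24+6 = 62
HQ→G1→H4→W6→K3→B5→HQ: 9+2+21+24+20+14 = 90
HQ→G1→H4→W6→B5→K3→HQ: 9+2+21+4+20+6 = 62
HQ→G1→B5→K3→H4→W6→HQ: 9+19+20+5+21+18 = 92
HQ→G1→B5→K3→W6→H4→HQ: 9+19+20+24+21+11 = 104
… (46 more)
HQ→K3→G1→H4→B5→W6→HQ: 6+3+2+17+4+18 = 50  ← best
The minimum is 50.
One optimal route: HQ → K3 → G1 → H4 → B5 → W6 → HQ (or its reverse).

Shortest round trip = 50.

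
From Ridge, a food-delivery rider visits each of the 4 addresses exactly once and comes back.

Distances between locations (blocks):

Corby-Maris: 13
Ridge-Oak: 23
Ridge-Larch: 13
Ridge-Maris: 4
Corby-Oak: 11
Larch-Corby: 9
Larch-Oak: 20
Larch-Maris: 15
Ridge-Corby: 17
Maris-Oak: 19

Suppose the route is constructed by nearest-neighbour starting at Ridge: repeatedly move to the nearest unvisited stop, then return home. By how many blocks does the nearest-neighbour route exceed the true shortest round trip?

From Ridge: Maris=4, Larch=13, Corby=17, Oak=23 → choose Maris (4).
From Maris: Corby=13, Larch=15, Oak=19 → choose Corby (13).
From Corby: Larch=9, Oak=11 → choose Larch (9).
From Larch: Oak=20 → choose Oak (20).
NN route Ridge → Maris → Corby → Larch → Oak → Ridge costs 69.
Optimal: Ridge → Larch → Corby → Oak → Maris → Ridge costs 56 (by enumerating all 12 distinct tours).
Excess = 69 − 56 = 13.

Excess over optimum: 13 blocks.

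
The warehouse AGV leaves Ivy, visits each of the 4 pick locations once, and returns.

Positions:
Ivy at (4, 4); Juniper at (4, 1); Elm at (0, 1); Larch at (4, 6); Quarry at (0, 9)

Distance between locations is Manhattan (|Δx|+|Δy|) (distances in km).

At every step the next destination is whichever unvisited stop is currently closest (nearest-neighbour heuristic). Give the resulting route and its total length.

28 km along Ivy → Larch → Juniper → Elm → Quarry → Ivy.

At Ivy the remaining stops are Larch 2, Juniper 3, Elm 7, Quarry 9; go to Larch.
At Larch the remaining stops are Juniper 5, Quarry 7, Elm 9; go to Juniper.
At Juniper the remaining stops are Elm 4, Quarry 12; go to Elm.
At Elm the remaining stops are Quarry 8; go to Quarry.
Return Quarry→Ivy: 9.
Total = 2 + 5 + 4 + 8 + 9 = 28.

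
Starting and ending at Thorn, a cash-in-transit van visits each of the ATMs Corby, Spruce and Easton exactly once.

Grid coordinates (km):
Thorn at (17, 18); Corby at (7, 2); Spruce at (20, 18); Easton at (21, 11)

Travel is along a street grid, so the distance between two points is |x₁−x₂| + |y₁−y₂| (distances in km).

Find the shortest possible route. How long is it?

Minimum total distance: 60 km.

Thorn→Corby→Spruce→Easton→Thorn: 26+29+8+11 = 74
Thorn→Corby→Easton→Spruce→Thorn: 26+23+8+3 = 60
Thorn→Spruce→Corby→Easton→Thorn: 3+29+23+11 = 66
The minimum is 60.
One optimal route: Thorn → Corby → Easton → Spruce → Thorn (or its reverse).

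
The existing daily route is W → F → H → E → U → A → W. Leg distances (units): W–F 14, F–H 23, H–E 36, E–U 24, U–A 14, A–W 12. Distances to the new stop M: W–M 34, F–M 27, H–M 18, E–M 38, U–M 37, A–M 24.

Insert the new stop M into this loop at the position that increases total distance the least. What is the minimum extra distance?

Insertion cost between consecutive stops i–j is d(i,M) + d(M,j) − d(i,j):
  between W and F: 34 + 27 − 14 = 47
  between F and H: 27 + 18 − 23 = 22
  between H and E: 18 + 38 − 36 = 20
  between E and U: 38 + 37 − 24 = 51
  between U and A: 37 + 24 − 14 = 47
  between A and W: 24 + 34 − 12 = 46
Cheapest insertion is between H and E, adding 20.
New total = 123 + 20 = 143.

+20 — insert M between H and E.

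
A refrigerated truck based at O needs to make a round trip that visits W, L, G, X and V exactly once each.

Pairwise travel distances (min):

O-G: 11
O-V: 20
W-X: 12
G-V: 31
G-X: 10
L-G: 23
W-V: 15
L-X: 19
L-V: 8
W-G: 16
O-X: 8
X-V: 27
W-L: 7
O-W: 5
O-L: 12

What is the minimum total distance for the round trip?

With 5 stops there are 5!/2 = 60 distinct round trips (a route and its reverse cost the same).
O → W → L → G → X → V → O: 5+7+23+10+27+20 = 92
O → W → L → G → V → X → O: 5+7+23+31+27+8 = 101
O → W → L → X → G → V → O: 5+7+19+10+31+20 = 92
O → W → L → X → V → G → O: 5+7+19+27+31+11 = 100
O → W → L → V → G → X → O: 5+7+8+31+10+8 = 69
O → W → L → V → X → G → O: 5+7+8+27+10+11 = 68
O → W → G → L → X → V → O: 5+16+23+19+27+20 = 110
O → W → G → L → V → X → O: 5+16+23+8+27+8 = 87
O → W → G → X → L → V → O: 5+16+10+19+8+20 = 78
O → W → G → X → V → L → O: 5+16+10+27+8+12 = 78
O → W → G → V → L → X → O: 5+16+31+8+19+8 = 87
O → W → G → V → X → L → O: 5+16+31+27+19+12 = 110
O → W → X → L → G → V → O: 5+12+19+23+31+20 = 110
O → W → X → L → V → G → O: 5+12+19+8+31+11 = 86
… (46 more)
The minimum is 68.
One optimal route: O → W → L → V → X → G → O (or its reverse).

Minimum total distance: 68 min.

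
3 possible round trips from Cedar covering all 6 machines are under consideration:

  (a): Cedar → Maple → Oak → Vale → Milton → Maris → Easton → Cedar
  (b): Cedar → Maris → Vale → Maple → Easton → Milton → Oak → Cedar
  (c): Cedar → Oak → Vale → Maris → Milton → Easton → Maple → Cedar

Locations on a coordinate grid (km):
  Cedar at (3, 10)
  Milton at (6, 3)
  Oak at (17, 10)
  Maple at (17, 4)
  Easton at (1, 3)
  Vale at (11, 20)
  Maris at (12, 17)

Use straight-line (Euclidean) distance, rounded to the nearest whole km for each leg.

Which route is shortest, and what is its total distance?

Shortest is (b), total 79 km.

(a): 15 + 6 + 12 + 18 + 15 + 18 + 7 = 91
(b): 11 + 3 + 17 + 16 + 5 + 13 + 14 = 79
(c): 14 + 12 + 3 + 15 + 5 + 16 + 15 = 80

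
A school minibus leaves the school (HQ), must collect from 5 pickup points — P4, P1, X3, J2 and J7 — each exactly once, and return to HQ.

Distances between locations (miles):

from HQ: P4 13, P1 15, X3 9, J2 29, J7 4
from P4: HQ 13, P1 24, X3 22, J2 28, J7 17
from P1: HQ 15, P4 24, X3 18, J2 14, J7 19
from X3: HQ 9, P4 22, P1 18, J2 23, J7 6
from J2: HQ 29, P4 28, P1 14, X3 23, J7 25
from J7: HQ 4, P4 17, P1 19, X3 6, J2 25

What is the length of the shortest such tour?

83 miles — the shortest possible round trip.

With 5 stops there are 5!/2 = 60 distinct round trips (a route and its reverse cost the same).
HQ → P4 → P1 → X3 → J2 → J7 → HQ: 13+24+18+23+25+4 = 107
HQ → P4 → P1 → X3 → J7 → J2 → HQ: 13+24+18+6+25+29 = 115
HQ → P4 → P1 → J2 → X3 → J7 → HQ: 13+24+14+23+6+4 = 84
HQ → P4 → P1 → J2 → J7 → X3 → HQ: 13+24+14+25+6+9 = 91
HQ → P4 → P1 → J7 → X3 → J2 → HQ: 13+24+19+6+23+29 = 114
HQ → P4 → P1 → J7 → J2 → X3 → HQ: 13+24+19+25+23+9 = 113
HQ → P4 → X3 → P1 → J2 → J7 → HQ: 13+22+18+14+25+4 = 96
HQ → P4 → X3 → P1 → J7 → J2 → HQ: 13+22+18+19+25+29 = 126
HQ → P4 → X3 → J2 → P1 → J7 → HQ: 13+22+23+14+19+4 = 95
HQ → P4 → X3 → J2 → J7 → P1 → HQ: 13+22+23+25+19+15 = 117
HQ → P4 → X3 → J7 → P1 → J2 → HQ: 13+22+6+19+14+29 = 103
HQ → P4 → X3 → J7 → J2 → P1 → HQ: 13+22+6+25+14+15 = 95
HQ → P4 → J2 → P1 → X3 → J7 → HQ: 13+28+14+18+6+4 = 83
HQ → P4 → J2 → P1 → J7 → X3 → HQ: 13+28+14+19+6+9 = 89
… (46 more)
The minimum is 83.
One optimal route: HQ → P4 → J2 → P1 → X3 → J7 → HQ (or its reverse).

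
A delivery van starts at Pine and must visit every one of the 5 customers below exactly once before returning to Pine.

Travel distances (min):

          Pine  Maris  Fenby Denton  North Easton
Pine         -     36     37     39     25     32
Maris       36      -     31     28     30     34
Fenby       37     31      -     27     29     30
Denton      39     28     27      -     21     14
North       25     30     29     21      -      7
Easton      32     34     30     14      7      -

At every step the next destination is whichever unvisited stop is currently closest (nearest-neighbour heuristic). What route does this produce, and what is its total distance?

Pine → [North:25 / Easton:32 / Maris:36 / Fenby:37 / Denton:39] → North (25)
North → [Easton:7 / Denton:21 / Fenby:29 / Maris:30] → Easton (7)
Easton → [Denton:14 / Fenby:30 / Maris:34] → Denton (14)
Denton → [Fenby:27 / Maris:28] → Fenby (27)
Fenby → [Maris:31] → Maris (31)
Return Maris→Pine: 36.
Total = 25 + 7 + 14 + 27 + 31 + 36 = 140.

Total distance 140 min via the nearest-neighbour route Pine → North → Easton → Denton → Fenby → Maris → Pine.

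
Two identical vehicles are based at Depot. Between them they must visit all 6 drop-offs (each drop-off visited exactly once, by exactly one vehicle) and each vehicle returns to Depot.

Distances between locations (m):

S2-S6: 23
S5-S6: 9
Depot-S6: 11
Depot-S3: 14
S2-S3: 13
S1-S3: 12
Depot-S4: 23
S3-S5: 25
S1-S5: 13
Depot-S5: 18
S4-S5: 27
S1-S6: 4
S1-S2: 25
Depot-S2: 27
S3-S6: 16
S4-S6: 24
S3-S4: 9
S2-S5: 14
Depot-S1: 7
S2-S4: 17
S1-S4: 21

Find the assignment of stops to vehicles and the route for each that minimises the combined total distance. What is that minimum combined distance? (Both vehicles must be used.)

Try each way of splitting the stops between the two vehicles (each non-empty) and, for each split, find the best tour for each vehicle:
  {S1} + {S2, S3, S4, S5, S6}: 14 + 74 = 88
  {S2} + {S1, S3, S4, S5, S6}: 54 + 70 = 124
  {S1, S2} + {S3, S4, S5, S6}: 59 + 70 = 129
  {S3} + {S1, S2, S4, S5, S6}: 28 + 74 = 102
  {S1, S3} + {S2, S4, S5, S6}: 33 + 74 = 107
  {S2, S3} + {S1, S4, S5, S6}: 54 + 70 = 124
  … (31 splits in total)
Best: vehicle 1 Depot → S1 → Depot = 14; vehicle 2 Depot → S3 → S4 → S2 → S5 → S6 → Depot = 74; combined 88.

88 m — the smallest possible combined total.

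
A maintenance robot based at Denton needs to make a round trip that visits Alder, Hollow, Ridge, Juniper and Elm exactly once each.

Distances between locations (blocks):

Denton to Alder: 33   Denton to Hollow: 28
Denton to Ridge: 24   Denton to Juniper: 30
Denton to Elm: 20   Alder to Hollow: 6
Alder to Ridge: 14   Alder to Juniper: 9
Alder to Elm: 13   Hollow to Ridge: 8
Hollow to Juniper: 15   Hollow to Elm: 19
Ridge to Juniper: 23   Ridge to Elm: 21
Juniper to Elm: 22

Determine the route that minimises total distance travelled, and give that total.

With 5 stops there are 5!/2 = 60 distinct round trips (a route and its reverse cost the same).
Denton - Alder - Hollow - Ridge - Juniper - Elm - Denton: 33+6+8+23+22+20 = 112
Denton - Alder - Hollow - Ridge - Elm - Juniper - Denton: 33+6+8+21+22+30 = 120
Denton - Alder - Hollow - Juniper - Ridge - Elm - Denton: 33+6+15+23+21+20 = 118
Denton - Alder - Hollow - Juniper - Elm - Ridge - Denton: 33+6+15+22+21+24 = 121
Denton - Alder - Hollow - Elm - Ridge - Juniper - Denton: 33+6+19+21+23+30 = 132
Denton - Alder - Hollow - Elm - Juniper - Ridge - Denton: 33+6+19+22+23+24 = 127
Denton - Alder - Ridge - Hollow - Juniper - Elm - Denton: 33+14+8+15+22+20 = 112
Denton - Alder - Ridge - Hollow - Elm - Juniper - Denton: 33+14+8+19+22+30 = 126
Denton - Alder - Ridge - Juniper - Hollow - Elm - Denton: 33+14+23+15+19+20 = 124
Denton - Alder - Ridge - Juniper - Elm - Hollow - Denton: 33+14+23+22+19+28 = 139
Denton - Alder - Ridge - Elm - Hollow - Juniper - Denton: 33+14+21+19+15+30 = 132
Denton - Alder - Ridge - Elm - Juniper - Hollow - Denton: 33+14+21+22+15+28 = 133
Denton - Alder - Juniper - Hollow - Ridge - Elm - Denton: 33+9+15+8+21+20 = 106
Denton - Alder - Juniper - Hollow - Elm - Ridge - Denton: 33+9+15+19+21+24 = 121
… (46 more)
Denton - Ridge - Hollow - Alder - Juniper - Elm - Denton: 24+8+6+9+22+20 = 89  ← best
The minimum is 89.
One optimal route: Denton → Ridge → Hollow → Alder → Juniper → Elm → Denton (or its reverse).

Minimum total distance: 89 blocks.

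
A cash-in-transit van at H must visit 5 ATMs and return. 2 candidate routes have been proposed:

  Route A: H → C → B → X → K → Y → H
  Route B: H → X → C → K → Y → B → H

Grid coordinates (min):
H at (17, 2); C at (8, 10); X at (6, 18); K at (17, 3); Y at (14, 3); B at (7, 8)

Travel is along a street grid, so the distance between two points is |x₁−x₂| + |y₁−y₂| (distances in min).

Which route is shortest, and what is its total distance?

64 min — Route A is the shortest.

Route A: 17 + 3 + 11 + 26 + 3 + 4 = 64
Route B: 27 + 10 + 16 + 3 + 12 + 16 = 84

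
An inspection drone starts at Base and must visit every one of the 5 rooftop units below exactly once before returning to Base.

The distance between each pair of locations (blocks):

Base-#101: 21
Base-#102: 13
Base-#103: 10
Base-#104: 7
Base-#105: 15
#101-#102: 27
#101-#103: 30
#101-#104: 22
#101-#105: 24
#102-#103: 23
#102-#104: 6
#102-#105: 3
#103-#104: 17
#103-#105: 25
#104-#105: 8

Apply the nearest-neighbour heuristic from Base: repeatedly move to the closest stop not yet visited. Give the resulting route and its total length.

From Base: distances to unvisited — #104=7, #103=10, #102=13, #105=15, #101=21. Nearest is #104 (7).
From #104: distances to unvisited — #102=6, #105=8, #103=17, #101=22. Nearest is #102 (6).
From #102: distances to unvisited — #105=3, #103=23, #101=27. Nearest is #105 (3).
From #105: distances to unvisited — #101=24, #103=25. Nearest is #101 (24).
From #101: distances to unvisited — #103=30. Nearest is #103 (30).
Return #103→Base: 10.
Total = 7 + 6 + 3 + 24 + 30 + 10 = 80.

80 blocks along Base → #104 → #102 → #105 → #101 → #103 → Base.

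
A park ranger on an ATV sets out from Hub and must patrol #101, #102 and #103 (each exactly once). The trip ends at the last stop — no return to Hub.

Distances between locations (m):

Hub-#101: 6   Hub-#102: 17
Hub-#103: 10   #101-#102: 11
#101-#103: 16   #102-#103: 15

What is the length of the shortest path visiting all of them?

Minimum one-way distance = 32 m.

There are 3! = 6 possible orderings.
Hub - #101 - #102 - #103: 6+11+15 = 32
Hub - #101 - #103 - #102: 6+16+15 = 37
Hub - #102 - #101 - #103: 17+11+16 = 44
Hub - #102 - #103 - #101: 17+15+16 = 48
Hub - #103 - #101 - #102: 10+16+11 = 37
Hub - #103 - #102 - #101: 10+15+11 = 36
The minimum is 32.
One shortest path: Hub → #101 → #102 → #103.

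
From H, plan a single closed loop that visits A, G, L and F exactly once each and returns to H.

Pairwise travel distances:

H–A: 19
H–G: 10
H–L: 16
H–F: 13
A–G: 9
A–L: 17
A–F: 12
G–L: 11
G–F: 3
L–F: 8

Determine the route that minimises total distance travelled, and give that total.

55 — the shortest possible round trip.

H - A - G - L - F - H: 19+9+11+8+13 = 60
H - A - G - F - L - H: 19+9+3+8+16 = 55
H - A - L - G - F - H: 19+17+11+3+13 = 63
H - A - L - F - G - H: 19+17+8+3+10 = 57
H - A - F - G - L - H: 19+12+3+11+16 = 61
H - A - F - L - G - H: 19+12+8+11+10 = 60
H - G - A - L - F - H: 10+9+17+8+13 = 57
H - G - A - F - L - H: 10+9+12+8+16 = 55
H - G - L - A - F - H: 10+11+17+12+13 = 63
H - G - F - A - L - H: 10+3+12+17+16 = 58
H - L - A - G - F - H: 16+17+9+3+13 = 58
H - L - G - A - F - H: 16+11+9+12+13 = 61
The minimum is 55.
One optimal route: H → A → G → F → L → H (or its reverse).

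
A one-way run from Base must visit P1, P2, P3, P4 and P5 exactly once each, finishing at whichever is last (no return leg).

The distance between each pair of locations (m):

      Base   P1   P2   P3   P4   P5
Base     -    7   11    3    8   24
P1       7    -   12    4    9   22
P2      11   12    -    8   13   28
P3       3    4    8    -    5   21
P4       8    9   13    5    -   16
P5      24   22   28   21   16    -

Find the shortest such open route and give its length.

Shortest open route: 48 m.

There are 5! = 120 possible orderings.
Base - P1 - P2 - P3 - P4 - P5: 7+12+8+5+16 = 48
Base - P1 - P2 - P3 - P5 - P4: 7+12+8+21+16 = 64
Base - P1 - P2 - P4 - P3 - P5: 7+12+13+5+21 = 58
Base - P1 - P2 - P4 - P5 - P3: 7+12+13+16+21 = 69
Base - P1 - P2 - P5 - P3 - P4: 7+12+28+21+5 = 73
Base - P1 - P2 - P5 - P4 - P3: 7+12+28+16+5 = 68
Base - P1 - P3 - P2 - P4 - P5: 7+4+8+13+16 = 48
Base - P1 - P3 - P2 - P5 - P4: 7+4+8+28+16 = 63
Base - P1 - P3 - P4 - P2 - P5: 7+4+5+13+28 = 57
Base - P1 - P3 - P4 - P5 - P2: 7+4+5+16+28 = 60
Base - P1 - P3 - P5 - P2 - P4: 7+4+21+28+13 = 73
Base - P1 - P3 - P5 - P4 - P2: 7+4+21+16+13 = 61
Base - P1 - P4 - P2 - P3 - P5: 7+9+13+8+21 = 58
Base - P1 - P4 - P2 - P5 - P3: 7+9+13+28+21 = 78
… (106 more)
The minimum is 48.
One shortest path: Base → P1 → P2 → P3 → P4 → P5.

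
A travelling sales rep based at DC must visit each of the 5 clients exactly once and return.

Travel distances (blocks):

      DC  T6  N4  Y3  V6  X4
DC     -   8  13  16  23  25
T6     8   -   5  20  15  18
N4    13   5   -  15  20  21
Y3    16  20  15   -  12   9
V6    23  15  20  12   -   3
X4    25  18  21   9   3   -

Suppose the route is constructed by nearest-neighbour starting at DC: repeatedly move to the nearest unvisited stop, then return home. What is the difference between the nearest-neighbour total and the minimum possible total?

From DC: T6=8, N4=13, Y3=16, V6=23, X4=25 → choose T6 (8).
From T6: N4=5, V6=15, X4=18, Y3=20 → choose N4 (5).
From N4: Y3=15, V6=20, X4=21 → choose Y3 (15).
From Y3: X4=9, V6=12 → choose X4 (9).
From X4: V6=3 → choose V6 (3).
NN route DC → T6 → N4 → Y3 → X4 → V6 → DC costs 63.
Optimal: DC → T6 → N4 → V6 → X4 → Y3 → DC costs 61 (by enumerating all 60 distinct tours).
Excess = 63 − 61 = 2.

2 blocks longer than the optimal tour.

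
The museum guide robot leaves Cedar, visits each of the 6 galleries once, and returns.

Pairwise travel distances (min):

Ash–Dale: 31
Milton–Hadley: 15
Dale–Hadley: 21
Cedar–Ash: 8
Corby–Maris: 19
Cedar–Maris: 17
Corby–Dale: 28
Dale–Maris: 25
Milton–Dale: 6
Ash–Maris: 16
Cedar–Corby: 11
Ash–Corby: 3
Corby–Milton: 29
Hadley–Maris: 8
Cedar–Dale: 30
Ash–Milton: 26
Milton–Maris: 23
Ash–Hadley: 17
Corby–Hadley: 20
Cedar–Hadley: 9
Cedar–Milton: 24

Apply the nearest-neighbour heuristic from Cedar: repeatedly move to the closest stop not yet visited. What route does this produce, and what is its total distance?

From Cedar: distances to unvisited — Ash=8, Hadley=9, Corby=11, Maris=17, Milton=24, Dale=30. Nearest is Ash (8).
From Ash: distances to unvisited — Corby=3, Maris=16, Hadley=17, Milton=26, Dale=31. Nearest is Corby (3).
From Corby: distances to unvisited — Maris=19, Hadley=20, Dale=28, Milton=29. Nearest is Maris (19).
From Maris: distances to unvisited — Hadley=8, Milton=23, Dale=25. Nearest is Hadley (8).
From Hadley: distances to unvisited — Milton=15, Dale=21. Nearest is Milton (15).
From Milton: distances to unvisited — Dale=6. Nearest is Dale (6).
Return Dale→Cedar: 30.
Total = 8 + 3 + 19 + 8 + 15 + 6 + 30 = 89.

Nearest-neighbour total = 89 min; route Cedar → Ash → Corby → Maris → Hadley → Milton → Dale → Cedar.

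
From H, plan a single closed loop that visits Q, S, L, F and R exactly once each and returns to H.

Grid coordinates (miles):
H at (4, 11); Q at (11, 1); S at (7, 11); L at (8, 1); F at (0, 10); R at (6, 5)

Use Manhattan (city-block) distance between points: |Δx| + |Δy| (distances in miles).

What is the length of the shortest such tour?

H→Q→S→L→F→R→H: 17+14+11+17+11+8 = 78
H→Q→S→L→R→F→H: 17+14+11+6+11+5 = 64
H→Q→S→F→L→R→H: 17+14+8+17+6+8 = 70
H→Q→S→F→R→L→H: 17+14+8+11+6+14 = 70
H→Q→S→R→L→F→H: 17+14+7+6+17+5 = 66
H→Q→S→R→F→L→H: 17+14+7+11+17+14 = 80
H→Q→L→S→F→R→H: 17+3+11+8+11+8 = 58
H→Q→L→S→R→F→H: 17+3+11+7+11+5 = 54
H→Q→L→F→S→R→H: 17+3+17+8+7+8 = 60
H→Q→L→F→R→S→H: 17+3+17+11+7+3 = 58
H→Q→L→R→S→F→H: 17+3+6+7+8+5 = 46
H→Q→L→R→F→S→H: 17+3+6+11+8+3 = 48
H→Q→F→S→L→R→H: 17+20+8+11+6+8 = 70
H→Q→F→S→R→L→H: 17+20+8+7+6+14 = 72
… (46 more)
H→S→Q→L→R→F→H: 3+14+3+6+11+5 = 42  ← best
The minimum is 42.
One optimal route: H → S → Q → L → R → F → H (or its reverse).

Minimum total distance: 42 miles.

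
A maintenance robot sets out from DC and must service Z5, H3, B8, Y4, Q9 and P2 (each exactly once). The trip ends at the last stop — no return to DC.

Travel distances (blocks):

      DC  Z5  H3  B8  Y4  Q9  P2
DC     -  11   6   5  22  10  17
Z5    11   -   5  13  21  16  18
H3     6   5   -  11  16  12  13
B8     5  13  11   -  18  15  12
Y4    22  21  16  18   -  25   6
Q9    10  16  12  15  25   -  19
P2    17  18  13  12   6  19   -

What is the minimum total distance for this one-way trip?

There are 6! = 720 possible orderings.
DC → Z5 → H3 → B8 → Y4 → Q9 → P2: 11+5+11+18+25+19 = 89
DC → Z5 → H3 → B8 → Y4 → P2 → Q9: 11+5+11+18+6+19 = 70
DC → Z5 → H3 → B8 → Q9 → Y4 → P2: 11+5+11+15+25+6 = 73
DC → Z5 → H3 → B8 → Q9 → P2 → Y4: 11+5+11+15+19+6 = 67
DC → Z5 → H3 → B8 → P2 → Y4 → Q9: 11+5+11+12+6+25 = 70
DC → Z5 → H3 → B8 → P2 → Q9 → Y4: 11+5+11+12+19+25 = 83
DC → Z5 → H3 → Y4 → B8 → Q9 → P2: 11+5+16+18+15+19 = 84
DC → Z5 → H3 → Y4 → B8 → P2 → Q9: 11+5+16+18+12+19 = 81
… (712 more)
DC → Q9 → H3 → Z5 → B8 → P2 → Y4: 10+12+5+13+12+6 = 58  ← best
The minimum is 58.
One shortest path: DC → Q9 → H3 → Z5 → B8 → P2 → Y4.

58 blocks — the minimum one-way total.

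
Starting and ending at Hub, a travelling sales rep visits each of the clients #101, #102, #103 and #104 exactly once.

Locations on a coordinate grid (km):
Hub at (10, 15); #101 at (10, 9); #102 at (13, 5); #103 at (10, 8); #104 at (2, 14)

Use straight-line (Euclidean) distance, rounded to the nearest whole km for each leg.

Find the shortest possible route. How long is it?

Shortest round trip = 32 km.

With 4 stops there are 4!/2 = 12 distinct round trips (a route and its reverse cost the same).
Hub-#101-#102-#103-#104-Hub: 6+5+4+10+8 = 33
Hub-#101-#102-#104-#103-Hub: 6+5+14+10+7 = 42
Hub-#101-#103-#102-#104-Hub: 6+1+4+14+8 = 33
Hub-#101-#103-#104-#102-Hub: 6+1+10+14+10 = 41
Hub-#101-#104-#102-#103-Hub: 6+9+14+4+7 = 40
Hub-#101-#104-#103-#102-Hub: 6+9+10+4+10 = 39
Hub-#102-#101-#103-#104-Hub: 10+5+1+10+8 = 34
Hub-#102-#101-#104-#103-Hub: 10+5+9+10+7 = 41
Hub-#102-#103-#101-#104-Hub: 10+4+1+9+8 = 32
Hub-#102-#104-#101-#103-Hub: 10+14+9+1+7 = 41
Hub-#103-#101-#102-#104-Hub: 7+1+5+14+8 = 35
Hub-#103-#102-#101-#104-Hub: 7+4+5+9+8 = 33
The minimum is 32.
One optimal route: Hub → #102 → #103 → #101 → #104 → Hub (or its reverse).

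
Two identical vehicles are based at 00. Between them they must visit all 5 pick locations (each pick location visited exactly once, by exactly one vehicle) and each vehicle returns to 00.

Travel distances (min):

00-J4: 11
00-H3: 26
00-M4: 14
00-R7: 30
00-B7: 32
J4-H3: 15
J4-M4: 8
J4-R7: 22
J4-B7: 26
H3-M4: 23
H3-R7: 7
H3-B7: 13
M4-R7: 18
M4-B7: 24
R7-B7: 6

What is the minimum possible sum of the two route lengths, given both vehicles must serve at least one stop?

Minimum combined distance: 99 min.

Try each way of splitting the stops between the two vehicles (each non-empty) and, for each split, find the best tour for each vehicle:
  {J4} + {H3, M4, R7, B7}: 22 + 77 = 99
  {H3} + {J4, M4, R7, B7}: 52 + 75 = 127
  {J4, H3} + {M4, R7, B7}: 52 + 70 = 122
  {M4} + {J4, H3, R7, B7}: 28 + 71 = 99
  {J4, M4} + {H3, R7, B7}: 33 + 71 = 104
  {H3, M4} + {J4, R7, B7}: 63 + 71 = 134
  … (15 splits in total)
Best: vehicle 1 00 → J4 → 00 = 22; vehicle 2 00 → H3 → R7 → B7 → M4 → 00 = 77; combined 99.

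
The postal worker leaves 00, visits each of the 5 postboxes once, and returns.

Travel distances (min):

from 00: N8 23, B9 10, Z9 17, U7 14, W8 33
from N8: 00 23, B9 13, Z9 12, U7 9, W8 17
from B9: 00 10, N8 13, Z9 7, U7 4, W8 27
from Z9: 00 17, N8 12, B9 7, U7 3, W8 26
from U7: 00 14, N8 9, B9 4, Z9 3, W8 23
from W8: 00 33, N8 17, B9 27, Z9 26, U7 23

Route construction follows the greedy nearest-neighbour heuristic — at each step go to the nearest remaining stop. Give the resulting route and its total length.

Nearest-neighbour total = 79 min; route 00 → B9 → U7 → Z9 → N8 → W8 → 00.

From 00: distances to unvisited — B9=10, U7=14, Z9=17, N8=23, W8=33. Nearest is B9 (10).
From B9: distances to unvisited — U7=4, Z9=7, N8=13, W8=27. Nearest is U7 (4).
From U7: distances to unvisited — Z9=3, N8=9, W8=23. Nearest is Z9 (3).
From Z9: distances to unvisited — N8=12, W8=26. Nearest is N8 (12).
From N8: distances to unvisited — W8=17. Nearest is W8 (17).
Return W8→00: 33.
Total = 10 + 4 + 3 + 12 + 17 + 33 = 79.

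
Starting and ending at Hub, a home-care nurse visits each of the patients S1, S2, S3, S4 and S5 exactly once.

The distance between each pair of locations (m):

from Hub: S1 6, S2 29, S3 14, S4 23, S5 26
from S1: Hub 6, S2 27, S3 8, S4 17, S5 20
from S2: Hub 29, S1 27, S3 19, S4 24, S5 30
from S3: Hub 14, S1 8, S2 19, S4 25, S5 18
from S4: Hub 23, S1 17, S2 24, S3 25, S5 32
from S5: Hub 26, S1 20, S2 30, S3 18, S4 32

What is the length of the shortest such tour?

Minimum total distance: 109 m.

With 5 stops there are 5!/2 = 60 distinct round trips (a route and its reverse cost the same).
Hub-S1-S2-S3-S4-S5-Hub: 6+27+19+25+32+26 = 135
Hub-S1-S2-S3-S5-S4-Hub: 6+27+19+18+32+23 = 125
Hub-S1-S2-S4-S3-S5-Hub: 6+27+24+25+18+26 = 126
Hub-S1-S2-S4-S5-S3-Hub: 6+27+24+32+18+14 = 121
Hub-S1-S2-S5-S3-S4-Hub: 6+27+30+18+25+23 = 129
Hub-S1-S2-S5-S4-S3-Hub: 6+27+30+32+25+14 = 134
Hub-S1-S3-S2-S4-S5-Hub: 6+8+19+24+32+26 = 115
Hub-S1-S3-S2-S5-S4-Hub: 6+8+19+30+32+23 = 118
Hub-S1-S3-S4-S2-S5-Hub: 6+8+25+24+30+26 = 119
Hub-S1-S3-S4-S5-S2-Hub: 6+8+25+32+30+29 = 130
Hub-S1-S3-S5-S2-S4-Hub: 6+8+18+30+24+23 = 109
Hub-S1-S3-S5-S4-S2-Hub: 6+8+18+32+24+29 = 117
Hub-S1-S4-S2-S3-S5-Hub: 6+17+24+19+18+26 = 110
Hub-S1-S4-S2-S5-S3-Hub: 6+17+24+30+18+14 = 109
… (46 more)
The minimum is 109.
One optimal route: Hub → S1 → S3 → S5 → S2 → S4 → Hub (or its reverse).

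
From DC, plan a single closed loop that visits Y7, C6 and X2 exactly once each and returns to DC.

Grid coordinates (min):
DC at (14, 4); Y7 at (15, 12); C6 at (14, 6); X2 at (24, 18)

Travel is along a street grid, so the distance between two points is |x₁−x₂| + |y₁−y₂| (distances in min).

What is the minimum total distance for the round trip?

With 3 stops there are 3!/2 = 3 distinct round trips (a route and its reverse cost the same).
DC-Y7-C6-X2-DC: 9+7+22+24 = 62
DC-Y7-X2-C6-DC: 9+15+22+2 = 48
DC-C6-Y7-X2-DC: 2+7+15+24 = 48
The minimum is 48.
One optimal route: DC → Y7 → X2 → C6 → DC (or its reverse).

Shortest round trip = 48 min.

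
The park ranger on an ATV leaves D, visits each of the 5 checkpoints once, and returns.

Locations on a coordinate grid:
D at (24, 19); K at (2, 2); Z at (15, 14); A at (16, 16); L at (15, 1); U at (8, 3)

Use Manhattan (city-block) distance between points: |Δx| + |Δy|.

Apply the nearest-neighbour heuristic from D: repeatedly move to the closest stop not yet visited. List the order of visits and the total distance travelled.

82 along D → A → Z → L → U → K → D.

From D: distances to unvisited — A=11, Z=14, L=27, U=32, K=39. Nearest is A (11).
From A: distances to unvisited — Z=3, L=16, U=21, K=28. Nearest is Z (3).
From Z: distances to unvisited — L=13, U=18, K=25. Nearest is L (13).
From L: distances to unvisited — U=9, K=14. Nearest is U (9).
From U: distances to unvisited — K=7. Nearest is K (7).
Return K→D: 39.
Total = 11 + 3 + 13 + 9 + 7 + 39 = 82.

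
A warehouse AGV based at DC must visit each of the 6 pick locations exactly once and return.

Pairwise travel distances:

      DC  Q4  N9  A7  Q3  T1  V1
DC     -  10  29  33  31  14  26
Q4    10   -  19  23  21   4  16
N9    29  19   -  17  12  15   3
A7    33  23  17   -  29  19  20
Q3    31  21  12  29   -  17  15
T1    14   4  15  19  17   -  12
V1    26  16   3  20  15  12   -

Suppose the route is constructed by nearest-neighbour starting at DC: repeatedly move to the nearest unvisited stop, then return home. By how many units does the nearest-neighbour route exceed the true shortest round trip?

Excess over optimum: 4.

From DC: Q4=10, T1=14, V1=26, N9=29, Q3=31, A7=33 → choose Q4 (10).
From Q4: T1=4, V1=16, N9=19, Q3=21, A7=23 → choose T1 (4).
From T1: V1=12, N9=15, Q3=17, A7=19 → choose V1 (12).
From V1: N9=3, Q3=15, A7=20 → choose N9 (3).
From N9: Q3=12, A7=17 → choose Q3 (12).
From Q3: A7=29 → choose A7 (29).
NN route DC → Q4 → T1 → V1 → N9 → Q3 → A7 → DC costs 103.
Optimal: DC → Q4 → A7 → N9 → V1 → Q3 → T1 → DC costs 99 (by enumerating all 360 distinct tours).
Excess = 103 − 99 = 4.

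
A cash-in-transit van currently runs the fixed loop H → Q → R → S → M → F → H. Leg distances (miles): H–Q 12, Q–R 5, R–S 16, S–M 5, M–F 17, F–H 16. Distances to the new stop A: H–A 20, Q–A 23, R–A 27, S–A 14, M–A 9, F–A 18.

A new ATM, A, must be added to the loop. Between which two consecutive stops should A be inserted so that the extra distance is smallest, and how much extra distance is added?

Adding 10 miles by placing A on the M–F leg.

Insertion cost between consecutive stops i–j is d(i,A) + d(A,j) − d(i,j):
  between H and Q: 20 + 23 − 12 = 31
  between Q and R: 23 + 27 − 5 = 45
  between R and S: 27 + 14 − 16 = 25
  between S and M: 14 + 9 − 5 = 18
  between M and F: 9 + 18 − 17 = 10
  between F and H: 18 + 20 − 16 = 22
Cheapest insertion is between M and F, adding 10.
New total = 71 + 10 = 81.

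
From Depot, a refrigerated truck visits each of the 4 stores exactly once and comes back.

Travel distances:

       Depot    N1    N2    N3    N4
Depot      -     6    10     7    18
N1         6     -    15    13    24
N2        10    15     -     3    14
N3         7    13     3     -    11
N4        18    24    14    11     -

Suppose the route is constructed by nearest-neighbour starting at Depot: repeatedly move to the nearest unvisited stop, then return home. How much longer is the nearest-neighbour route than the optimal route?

Depot: N1=6, N3=7, N2=10, N4=18 ⇒ N1
N1: N3=13, N2=15, N4=24 ⇒ N3
N3: N2=3, N4=11 ⇒ N2
N2: N4=14 ⇒ N4
NN route Depot → N1 → N3 → N2 → N4 → Depot costs 54.
Optimal: Depot → N1 → N2 → N3 → N4 → Depot costs 53 (by enumerating all 12 distinct tours).
Excess = 54 − 53 = 1.

Excess over optimum: 1.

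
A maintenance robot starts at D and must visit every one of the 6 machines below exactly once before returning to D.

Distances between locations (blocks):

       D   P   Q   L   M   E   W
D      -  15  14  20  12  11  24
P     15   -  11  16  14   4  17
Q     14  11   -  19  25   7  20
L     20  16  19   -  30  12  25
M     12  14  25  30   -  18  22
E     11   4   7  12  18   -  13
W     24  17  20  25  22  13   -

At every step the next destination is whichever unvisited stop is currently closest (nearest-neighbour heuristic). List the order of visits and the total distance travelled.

Nearest-neighbour total = 104 blocks; route D → E → P → Q → L → W → M → D.

D → [E:11 / M:12 / Q:14 / P:15 / L:20 / W:24] → E (11)
E → [P:4 / Q:7 / L:12 / W:13 / M:18] → P (4)
P → [Q:11 / M:14 / L:16 / W:17] → Q (11)
Q → [L:19 / W:20 / M:25] → L (19)
L → [W:25 / M:30] → W (25)
W → [M:22] → M (22)
Return M→D: 12.
Total = 11 + 4 + 11 + 19 + 25 + 22 + 12 = 104.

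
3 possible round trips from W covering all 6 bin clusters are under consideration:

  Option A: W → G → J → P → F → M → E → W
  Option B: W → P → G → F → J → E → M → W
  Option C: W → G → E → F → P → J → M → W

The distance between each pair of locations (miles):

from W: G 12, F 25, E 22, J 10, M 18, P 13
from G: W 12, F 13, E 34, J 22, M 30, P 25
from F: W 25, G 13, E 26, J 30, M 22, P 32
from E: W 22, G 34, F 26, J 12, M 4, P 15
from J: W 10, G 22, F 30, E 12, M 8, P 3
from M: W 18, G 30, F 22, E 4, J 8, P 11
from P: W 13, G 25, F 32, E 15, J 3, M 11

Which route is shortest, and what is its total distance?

Option A: 12 + 22 + 3 + 32 + 22 + 4 + 22 = 117
Option B: 13 + 25 + 13 + 30 + 12 + 4 + 18 = 115
Option C: 12 + 34 + 26 + 32 + 3 + 8 + 18 = 133

Shortest is Option B, total 115 miles.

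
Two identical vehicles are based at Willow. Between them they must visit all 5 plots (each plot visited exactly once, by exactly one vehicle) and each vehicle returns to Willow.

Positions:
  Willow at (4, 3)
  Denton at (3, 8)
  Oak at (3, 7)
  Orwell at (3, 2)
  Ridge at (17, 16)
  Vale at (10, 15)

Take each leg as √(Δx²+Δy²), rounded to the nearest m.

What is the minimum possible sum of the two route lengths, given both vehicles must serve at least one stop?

Minimum combined distance: 42 m.

Check every non-empty split of the stops between the two vehicles; for each half take its own optimal tour:
  {Denton} + {Oak, Orwell, Ridge, Vale}: 10 + 42 = 52
  {Oak} + {Denton, Orwell, Ridge, Vale}: 8 + 42 = 50
  {Denton, Oak} + {Orwell, Ridge, Vale}: 10 + 41 = 51
  {Orwell} + {Denton, Oak, Ridge, Vale}: 2 + 40 = 42
  {Denton, Orwell} + {Oak, Ridge, Vale}: 12 + 40 = 52
  {Oak, Orwell} + {Denton, Ridge, Vale}: 10 + 40 = 50
  … (15 splits in total)
Best: vehicle 1 Willow → Orwell → Willow = 2; vehicle 2 Willow → Oak → Denton → Vale → Ridge → Willow = 40; combined 42.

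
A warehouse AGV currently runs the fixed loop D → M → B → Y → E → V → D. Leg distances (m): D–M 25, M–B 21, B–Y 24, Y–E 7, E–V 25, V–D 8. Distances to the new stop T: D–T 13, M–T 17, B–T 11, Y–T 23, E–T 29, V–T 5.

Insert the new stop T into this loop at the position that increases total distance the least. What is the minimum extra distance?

Minimum extra distance: 5 m, inserting T between D and M.

Insertion cost between consecutive stops i–j is d(i,T) + d(T,j) − d(i,j):
  between D and M: 13 + 17 − 25 = 5
  between M and B: 17 + 11 − 21 = 7
  between B and Y: 11 + 23 − 24 = 10
  between Y and E: 23 + 29 − 7 = 45
  between E and V: 29 + 5 − 25 = 9
  between V and D: 5 + 13 − 8 = 10
Cheapest insertion is between D and M, adding 5.
New total = 110 + 5 = 115.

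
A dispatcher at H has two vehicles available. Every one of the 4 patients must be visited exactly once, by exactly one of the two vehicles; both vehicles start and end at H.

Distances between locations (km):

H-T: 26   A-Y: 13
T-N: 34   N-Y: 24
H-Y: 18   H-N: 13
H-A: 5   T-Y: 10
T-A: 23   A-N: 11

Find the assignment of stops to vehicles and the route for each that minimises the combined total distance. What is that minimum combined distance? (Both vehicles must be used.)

Check every non-empty split of the stops between the two vehicles; for each half take its own optimal tour:
  {T} + {A, N, Y}: 52 + 55 = 107
  {A} + {T, N, Y}: 10 + 73 = 83
  {T, A} + {N, Y}: 54 + 55 = 109
  {N} + {T, A, Y}: 26 + 54 = 80
  {T, N} + {A, Y}: 73 + 36 = 109
  {A, N} + {T, Y}: 29 + 54 = 83
  … (7 splits in total)
Best: vehicle 1 H → N → H = 26; vehicle 2 H → T → Y → A → H = 54; combined 80.

80 km — the smallest possible combined total.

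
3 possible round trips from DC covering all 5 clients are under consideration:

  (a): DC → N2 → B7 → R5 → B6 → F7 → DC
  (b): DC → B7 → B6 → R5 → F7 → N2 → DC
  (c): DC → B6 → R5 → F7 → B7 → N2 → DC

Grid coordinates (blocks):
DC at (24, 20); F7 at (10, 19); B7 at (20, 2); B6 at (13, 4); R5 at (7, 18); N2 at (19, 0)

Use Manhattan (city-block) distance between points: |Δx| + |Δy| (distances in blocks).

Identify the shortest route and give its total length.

(a): 25 + 3 + 29 + 20 + 18 + 15 = 110
(b): 22 + 9 + 20 + 4 + 28 + 25 = 108
(c): 27 + 20 + 4 + 27 + 3 + 25 = 106

Shortest is (c), total 106 blocks.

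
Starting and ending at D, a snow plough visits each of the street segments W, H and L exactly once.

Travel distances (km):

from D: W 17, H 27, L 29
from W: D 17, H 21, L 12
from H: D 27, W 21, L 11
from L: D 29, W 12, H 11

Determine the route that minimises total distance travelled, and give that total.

Minimum total distance: 67 km.

With 3 stops there are 3!/2 = 3 distinct round trips (a route and its reverse cost the same).
D → W → H → L → D: 17+21+11+29 = 78
D → W → L → H → D: 17+12+11+27 = 67
D → H → W → L → D: 27+21+12+29 = 89
The minimum is 67.
One optimal route: D → W → L → H → D (or its reverse).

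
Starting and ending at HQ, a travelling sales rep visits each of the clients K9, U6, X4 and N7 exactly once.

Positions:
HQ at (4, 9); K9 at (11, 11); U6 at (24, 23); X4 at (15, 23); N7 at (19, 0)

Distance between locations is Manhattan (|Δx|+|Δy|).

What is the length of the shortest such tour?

HQ - K9 - U6 - X4 - N7 - HQ: 9+25+9+27+24 = 94
HQ - K9 - U6 - N7 - X4 - HQ: 9+25+28+27+25 = 114
HQ - K9 - X4 - U6 - N7 - HQ: 9+16+9+28+24 = 86
HQ - K9 - X4 - N7 - U6 - HQ: 9+16+27+28+34 = 114
HQ - K9 - N7 - U6 - X4 - HQ: 9+19+28+9+25 = 90
HQ - K9 - N7 - X4 - U6 - HQ: 9+19+27+9+34 = 98
HQ - U6 - K9 - X4 - N7 - HQ: 34+25+16+27+24 = 126
HQ - U6 - K9 - N7 - X4 - HQ: 34+25+19+27+25 = 130
HQ - U6 - X4 - K9 - N7 - HQ: 34+9+16+19+24 = 102
HQ - U6 - N7 - K9 - X4 - HQ: 34+28+19+16+25 = 122
HQ - X4 - K9 - U6 - N7 - HQ: 25+16+25+28+24 = 118
HQ - X4 - U6 - K9 - N7 - HQ: 25+9+25+19+24 = 102
The minimum is 86.
One optimal route: HQ → K9 → X4 → U6 → N7 → HQ (or its reverse).

86 — the shortest possible round trip.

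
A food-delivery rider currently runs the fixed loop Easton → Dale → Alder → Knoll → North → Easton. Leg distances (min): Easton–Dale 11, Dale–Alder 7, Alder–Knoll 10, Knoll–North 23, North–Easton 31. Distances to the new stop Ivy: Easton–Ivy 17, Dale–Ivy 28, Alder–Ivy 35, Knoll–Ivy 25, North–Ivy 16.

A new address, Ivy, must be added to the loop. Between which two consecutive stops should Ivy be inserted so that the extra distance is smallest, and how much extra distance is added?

Insertion cost between consecutive stops i–j is d(i,Ivy) + d(Ivy,j) − d(i,j):
  between Easton and Dale: 17 + 28 − 11 = 34
  between Dale and Alder: 28 + 35 − 7 = 56
  between Alder and Knoll: 35 + 25 − 10 = 50
  between Knoll and North: 25 + 16 − 23 = 18
  between North and Easton: 16 + 17 − 31 = 2
Cheapest insertion is between North and Easton, adding 2.
New total = 82 + 2 = 84.

+2 min — insert Ivy between North and Easton.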